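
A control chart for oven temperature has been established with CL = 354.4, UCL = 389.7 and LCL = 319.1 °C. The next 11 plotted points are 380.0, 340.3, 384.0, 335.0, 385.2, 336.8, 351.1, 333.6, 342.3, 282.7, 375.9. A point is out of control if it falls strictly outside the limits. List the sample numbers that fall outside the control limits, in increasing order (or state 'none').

Compare each point to [319.1, 389.7]: sample 10 = 282.7 < LCL.

10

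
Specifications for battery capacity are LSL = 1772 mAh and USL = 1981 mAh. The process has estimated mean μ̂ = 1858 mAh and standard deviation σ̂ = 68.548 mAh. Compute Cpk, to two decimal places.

Cpu = (USL − μ̂) / (3σ̂) = (1981 − 1858) / (3 × 68.548) = 0.5981; Cpl = (μ̂ − LSL) / (3σ̂) = (1858 − 1772) / (3 × 68.548) = 0.4182; Cpk = min(Cpu, Cpl) = 0.4182

0.42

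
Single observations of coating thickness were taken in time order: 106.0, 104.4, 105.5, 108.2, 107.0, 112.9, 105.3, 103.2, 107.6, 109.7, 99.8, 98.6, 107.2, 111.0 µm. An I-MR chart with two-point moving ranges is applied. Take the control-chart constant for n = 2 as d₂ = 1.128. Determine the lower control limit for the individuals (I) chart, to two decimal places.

X̄ = (106.0 + 104.4 + 105.5 + 108.2 + 107.0 + 112.9 + 105.3 + 103.2 + 107.6 + 109.7 + 99.8 + 98.6 + 107.2 + 111.0) / 14 = 106.1714
Moving ranges: 1.6, 1.1, 2.7, 1.2, 5.9, 7.6, 2.1, 4.4, 2.1, 9.9, 1.2, 8.6, 3.8; M̄R̄ = 52.2000 / 13 = 4.0154
LCL = X̄ − 3·M̄R̄/d₂ = 106.1714 − 3 × 4.0154 / 1.128 = 95.4922

95.49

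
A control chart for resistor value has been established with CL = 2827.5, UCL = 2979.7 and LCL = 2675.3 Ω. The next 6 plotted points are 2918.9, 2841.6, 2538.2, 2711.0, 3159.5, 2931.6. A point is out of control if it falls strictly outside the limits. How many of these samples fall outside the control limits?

2

Compare each point to [2675.3, 2979.7]: sample 3 = 2538.2 < LCL; sample 5 = 3159.5 > UCL.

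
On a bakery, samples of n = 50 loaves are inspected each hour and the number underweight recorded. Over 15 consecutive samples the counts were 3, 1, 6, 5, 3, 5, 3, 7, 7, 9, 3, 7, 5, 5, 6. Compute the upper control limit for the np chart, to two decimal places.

11.36

p̄ = Σdᵢ / (k·n) = 75 / (15 × 50) = 0.10000
UCL = np̄ + 3·√(np̄(1−p̄)) = 5.0000 + 3 × √(5.0000×0.90000) = 5.0000 + 3 × 2.1213 = 11.3640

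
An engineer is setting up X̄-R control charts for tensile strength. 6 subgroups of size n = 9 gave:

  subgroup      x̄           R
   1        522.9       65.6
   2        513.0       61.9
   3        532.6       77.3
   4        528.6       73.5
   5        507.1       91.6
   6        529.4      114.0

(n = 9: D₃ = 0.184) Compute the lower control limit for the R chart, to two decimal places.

R̄ = (65.6 + 61.9 + 77.3 + 73.5 + 91.6 + 114.0) / 6 = 483.9000 / 6 = 80.6500
LCL_R = D₃·R̄ = 0.184 × 80.6500 = 14.8396

14.84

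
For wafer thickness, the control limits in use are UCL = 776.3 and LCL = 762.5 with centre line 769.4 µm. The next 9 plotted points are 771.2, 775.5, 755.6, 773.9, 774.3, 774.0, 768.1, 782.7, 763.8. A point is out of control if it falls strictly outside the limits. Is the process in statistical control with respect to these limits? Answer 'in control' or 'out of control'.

Compare each point to [762.5, 776.3]: sample 3 = 755.6 < LCL; sample 8 = 782.7 > UCL.

out of control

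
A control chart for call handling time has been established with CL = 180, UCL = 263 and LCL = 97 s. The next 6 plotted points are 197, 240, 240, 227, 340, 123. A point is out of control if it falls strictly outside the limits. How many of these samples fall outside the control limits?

Compare each point to [97, 263]: sample 5 = 340 > UCL.

1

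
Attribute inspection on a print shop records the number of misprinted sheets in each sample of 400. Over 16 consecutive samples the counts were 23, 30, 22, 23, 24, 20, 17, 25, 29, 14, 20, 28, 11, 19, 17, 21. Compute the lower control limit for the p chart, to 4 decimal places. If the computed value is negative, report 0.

p̄ = Σdᵢ / (k·n) = 343 / (16 × 400) = 0.05359
LCL = p̄ − 3·√(p̄(1−p̄)/n) = 0.05359 − 3 × 0.01126 = 0.01981

0.0198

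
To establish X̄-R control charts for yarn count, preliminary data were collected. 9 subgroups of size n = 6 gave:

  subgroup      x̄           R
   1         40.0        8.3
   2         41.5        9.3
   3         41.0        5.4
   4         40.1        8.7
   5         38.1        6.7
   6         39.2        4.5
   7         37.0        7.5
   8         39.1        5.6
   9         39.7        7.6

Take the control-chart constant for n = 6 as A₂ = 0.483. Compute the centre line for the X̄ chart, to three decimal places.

39.522

X̄̄ = (40.0 + 41.5 + 41.0 + 40.1 + 38.1 + 39.2 + 37.0 + 39.1 + 39.7) / 9 = 355.7000 / 9 = 39.5222
CL = X̄̄ = 39.5222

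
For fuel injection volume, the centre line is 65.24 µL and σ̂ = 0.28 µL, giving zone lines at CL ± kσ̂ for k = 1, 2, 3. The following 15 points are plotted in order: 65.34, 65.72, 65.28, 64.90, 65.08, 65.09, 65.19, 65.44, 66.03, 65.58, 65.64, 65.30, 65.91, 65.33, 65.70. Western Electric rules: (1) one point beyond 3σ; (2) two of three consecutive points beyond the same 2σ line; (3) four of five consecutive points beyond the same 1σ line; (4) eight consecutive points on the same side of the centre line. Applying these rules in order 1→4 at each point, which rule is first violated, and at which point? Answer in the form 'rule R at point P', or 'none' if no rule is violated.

Zone of each point (C = within 1σ̂, B = 1σ̂–2σ̂, A = 2σ̂–3σ̂, * = beyond 3σ̂; sign = side of CL): 1:+C, 2:+B, 3:+C, 4:-B, 5:-C, 6:-C, 7:-C, 8:+C, 9:+A, 10:+B, 11:+B, 12:+C, 13:+A, 14:+C, 15:+B
Rule 3 (four of five consecutive points beyond the same 1σ limit) is satisfied at point 13.

rule 3 at point 13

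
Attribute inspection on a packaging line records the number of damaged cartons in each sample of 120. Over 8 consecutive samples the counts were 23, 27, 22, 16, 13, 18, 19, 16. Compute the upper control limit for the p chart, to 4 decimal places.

p̄ = Σdᵢ / (k·n) = 154 / (8 × 120) = 0.16042
UCL = p̄ + 3·√(p̄(1−p̄)/n) = 0.16042 + 3 × √(0.16042×0.83958/120) = 0.16042 + 3 × 0.03350 = 0.26092

0.2609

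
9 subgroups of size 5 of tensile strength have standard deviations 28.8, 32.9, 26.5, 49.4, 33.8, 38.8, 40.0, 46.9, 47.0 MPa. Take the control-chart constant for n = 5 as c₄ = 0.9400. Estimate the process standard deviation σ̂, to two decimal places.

s̄ = (28.8 + 32.9 + 26.5 + 49.4 + 33.8 + 38.8 + 40.0 + 46.9 + 47.0) / 9 = 38.2333
σ̂ = s̄ / c₄ = 38.2333 / 0.9400 = 40.6738

40.67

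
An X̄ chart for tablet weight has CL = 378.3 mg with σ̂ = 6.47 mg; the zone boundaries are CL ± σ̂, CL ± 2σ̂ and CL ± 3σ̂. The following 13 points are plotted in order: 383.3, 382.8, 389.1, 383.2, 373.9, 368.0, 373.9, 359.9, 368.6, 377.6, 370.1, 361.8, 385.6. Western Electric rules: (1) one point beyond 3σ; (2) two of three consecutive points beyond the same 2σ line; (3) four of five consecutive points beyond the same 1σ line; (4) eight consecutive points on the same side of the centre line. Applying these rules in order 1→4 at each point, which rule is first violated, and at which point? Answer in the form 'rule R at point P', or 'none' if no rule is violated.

rule 3 at point 12

Zone of each point (C = within 1σ̂, B = 1σ̂–2σ̂, A = 2σ̂–3σ̂, * = beyond 3σ̂; sign = side of CL): 1:+C, 2:+C, 3:+B, 4:+C, 5:-C, 6:-B, 7:-C, 8:-A, 9:-B, 10:-C, 11:-B, 12:-A, 13:+B
Rule 3 (four of five consecutive points beyond the same 1σ limit) is satisfied at point 12.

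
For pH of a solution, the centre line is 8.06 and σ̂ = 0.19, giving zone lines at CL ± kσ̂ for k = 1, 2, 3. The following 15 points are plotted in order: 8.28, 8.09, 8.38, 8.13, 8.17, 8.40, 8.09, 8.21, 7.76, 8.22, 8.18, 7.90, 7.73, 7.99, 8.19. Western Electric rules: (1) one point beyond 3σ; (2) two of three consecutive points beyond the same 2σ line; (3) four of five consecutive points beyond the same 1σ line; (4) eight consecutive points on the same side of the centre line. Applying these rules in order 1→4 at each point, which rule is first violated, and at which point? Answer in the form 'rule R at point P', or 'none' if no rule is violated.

rule 4 at point 8

Zone of each point (C = within 1σ̂, B = 1σ̂–2σ̂, A = 2σ̂–3σ̂, * = beyond 3σ̂; sign = side of CL): 1:+B, 2:+C, 3:+B, 4:+C, 5:+C, 6:+B, 7:+C, 8:+C, 9:-B, 10:+C, 11:+C, 12:-C, 13:-B, 14:-C, 15:+C
Rule 4 (eight consecutive points on the same side of the centre line) is satisfied at point 8.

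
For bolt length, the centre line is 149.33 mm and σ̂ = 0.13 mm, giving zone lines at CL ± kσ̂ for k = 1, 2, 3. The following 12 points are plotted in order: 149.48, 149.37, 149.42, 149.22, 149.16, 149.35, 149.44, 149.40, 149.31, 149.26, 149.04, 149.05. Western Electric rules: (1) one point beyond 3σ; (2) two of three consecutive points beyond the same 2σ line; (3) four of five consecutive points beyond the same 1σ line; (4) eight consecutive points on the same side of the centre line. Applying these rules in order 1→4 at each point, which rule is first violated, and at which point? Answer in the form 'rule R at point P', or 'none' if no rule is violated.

Zone of each point (C = within 1σ̂, B = 1σ̂–2σ̂, A = 2σ̂–3σ̂, * = beyond 3σ̂; sign = side of CL): 1:+B, 2:+C, 3:+C, 4:-C, 5:-B, 6:+C, 7:+C, 8:+C, 9:-C, 10:-C, 11:-A, 12:-A
Rule 2 (two of three consecutive points beyond the same 2σ limit) is satisfied at point 12.

rule 2 at point 12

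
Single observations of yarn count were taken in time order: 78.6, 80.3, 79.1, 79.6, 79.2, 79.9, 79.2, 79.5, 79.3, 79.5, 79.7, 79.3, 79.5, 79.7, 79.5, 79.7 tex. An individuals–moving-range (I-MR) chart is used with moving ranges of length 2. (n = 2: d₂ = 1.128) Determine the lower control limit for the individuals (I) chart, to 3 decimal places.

78.181

X̄ = (78.6 + 80.3 + 79.1 + 79.6 + 79.2 + 79.9 + 79.2 + 79.5 + 79.3 + 79.5 + 79.7 + 79.3 + 79.5 + 79.7 + 79.5 + 79.7) / 16 = 79.4750
Moving ranges: 1.7, 1.2, 0.5, 0.4, 0.7, 0.7, 0.3, 0.2, 0.2, 0.2, 0.4, 0.2, 0.2, 0.2, 0.2; M̄R̄ = 7.3000 / 15 = 0.4867
LCL = X̄ − 3·M̄R̄/d₂ = 79.4750 − 3 × 0.4867 / 1.128 = 78.1807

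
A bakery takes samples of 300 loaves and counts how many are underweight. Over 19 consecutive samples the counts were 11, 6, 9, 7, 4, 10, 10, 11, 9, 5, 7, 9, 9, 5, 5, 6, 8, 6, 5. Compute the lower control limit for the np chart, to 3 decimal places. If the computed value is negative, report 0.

p̄ = Σdᵢ / (k·n) = 142 / (19 × 300) = 0.02491
LCL = np̄ − 3·√(np̄(1−p̄)) = 7.4737 − 3 × 2.6995 = -0.6249 → 0 (negative, so LCL = 0)

0.000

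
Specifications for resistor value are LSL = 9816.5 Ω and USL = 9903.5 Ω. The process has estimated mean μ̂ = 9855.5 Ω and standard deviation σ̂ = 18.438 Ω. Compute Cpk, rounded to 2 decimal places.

Cpu = (USL − μ̂) / (3σ̂) = (9903.5 − 9855.5) / (3 × 18.438) = 0.8678; Cpl = (μ̂ − LSL) / (3σ̂) = (9855.5 − 9816.5) / (3 × 18.438) = 0.7051; Cpk = min(Cpu, Cpl) = 0.7051

0.71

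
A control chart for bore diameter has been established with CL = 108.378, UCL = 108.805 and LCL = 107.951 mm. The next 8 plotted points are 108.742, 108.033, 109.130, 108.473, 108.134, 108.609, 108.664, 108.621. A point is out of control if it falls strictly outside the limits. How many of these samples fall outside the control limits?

Compare each point to [107.951, 108.805]: sample 3 = 109.130 > UCL.

1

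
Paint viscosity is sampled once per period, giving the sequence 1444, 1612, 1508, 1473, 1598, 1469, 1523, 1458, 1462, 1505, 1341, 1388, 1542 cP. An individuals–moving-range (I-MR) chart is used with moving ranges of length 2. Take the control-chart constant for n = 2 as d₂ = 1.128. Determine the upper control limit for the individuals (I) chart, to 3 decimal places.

1728.406

X̄ = (1444 + 1612 + 1508 + 1473 + 1598 + 1469 + 1523 + 1458 + 1462 + 1505 + 1341 + 1388 + 1542) / 13 = 1486.3846
Moving ranges: 168, 104, 35, 125, 129, 54, 65, 4, 43, 164, 47, 154; M̄R̄ = 1092.0000 / 12 = 91.0000
UCL = X̄ + 3·M̄R̄/d₂ = 1486.3846 + 3 × 91.0000 / 1.128 = 1728.4059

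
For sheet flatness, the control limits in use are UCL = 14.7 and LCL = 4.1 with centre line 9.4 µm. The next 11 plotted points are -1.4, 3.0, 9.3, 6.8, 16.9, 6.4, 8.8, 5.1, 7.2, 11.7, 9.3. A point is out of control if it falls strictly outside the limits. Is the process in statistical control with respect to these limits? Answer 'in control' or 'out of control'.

Compare each point to [4.1, 14.7]: sample 1 = -1.4 < LCL; sample 2 = 3.0 < LCL; sample 5 = 16.9 > UCL.

out of control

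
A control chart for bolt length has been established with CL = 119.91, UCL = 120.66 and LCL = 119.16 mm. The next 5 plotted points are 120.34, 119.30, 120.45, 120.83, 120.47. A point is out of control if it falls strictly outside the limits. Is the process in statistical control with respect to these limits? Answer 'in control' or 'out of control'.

out of control

Compare each point to [119.16, 120.66]: sample 4 = 120.83 > UCL.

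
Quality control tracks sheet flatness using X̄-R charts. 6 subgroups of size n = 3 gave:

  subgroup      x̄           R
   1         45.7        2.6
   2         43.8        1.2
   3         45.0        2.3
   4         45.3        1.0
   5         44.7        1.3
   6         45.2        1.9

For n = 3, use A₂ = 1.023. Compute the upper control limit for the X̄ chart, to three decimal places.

X̄̄ = (45.7 + 43.8 + 45.0 + 45.3 + 44.7 + 45.2) / 6 = 269.7000 / 6 = 44.9500
R̄ = (2.6 + 1.2 + 2.3 + 1.0 + 1.3 + 1.9) / 6 = 10.3000 / 6 = 1.7167
UCL = X̄̄ + A₂·R̄ = 44.9500 + 1.023 × 1.7167 = 46.7061

46.706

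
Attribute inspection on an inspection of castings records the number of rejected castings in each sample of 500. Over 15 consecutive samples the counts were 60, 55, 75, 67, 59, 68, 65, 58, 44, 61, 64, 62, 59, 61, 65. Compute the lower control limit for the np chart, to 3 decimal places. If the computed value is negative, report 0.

p̄ = Σdᵢ / (k·n) = 923 / (15 × 500) = 0.12307
LCL = np̄ − 3·√(np̄(1−p̄)) = 61.5333 − 3 × 7.3458 = 39.4960

39.496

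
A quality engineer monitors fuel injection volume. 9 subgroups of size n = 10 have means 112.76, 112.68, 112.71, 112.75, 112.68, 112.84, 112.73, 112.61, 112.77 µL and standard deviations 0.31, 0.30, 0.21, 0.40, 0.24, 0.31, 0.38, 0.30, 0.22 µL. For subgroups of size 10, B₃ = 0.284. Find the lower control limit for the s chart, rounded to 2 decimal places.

0.08

s̄ = (0.31 + 0.30 + 0.21 + 0.40 + 0.24 + 0.31 + 0.38 + 0.30 + 0.22) / 9 = 0.2967
LCL_s = B₃·s̄ = 0.284 × 0.2967 = 0.0843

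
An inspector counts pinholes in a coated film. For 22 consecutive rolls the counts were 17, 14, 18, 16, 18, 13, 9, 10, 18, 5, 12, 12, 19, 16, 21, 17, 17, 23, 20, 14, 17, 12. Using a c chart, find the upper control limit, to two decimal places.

27.12

c̄ = (17 + 14 + 18 + 16 + 18 + 13 + 9 + 10 + 18 + 5 + 12 + 12 + 19 + 16 + 21 + 17 + 17 + 23 + 20 + 14 + 17 + 12) / 22 = 338 / 22 = 15.3636
UCL = c̄ + 3√c̄ = 15.3636 + 3 × √15.3636 = 15.3636 + 3 × 3.9196 = 27.1226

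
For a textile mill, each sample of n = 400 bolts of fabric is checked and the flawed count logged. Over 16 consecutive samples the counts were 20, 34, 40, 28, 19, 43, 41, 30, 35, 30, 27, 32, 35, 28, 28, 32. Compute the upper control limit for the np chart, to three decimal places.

p̄ = Σdᵢ / (k·n) = 502 / (16 × 400) = 0.07844
UCL = np̄ + 3·√(np̄(1−p̄)) = 31.3750 + 3 × √(31.3750×0.92156) = 31.3750 + 3 × 5.3772 = 47.5065

47.507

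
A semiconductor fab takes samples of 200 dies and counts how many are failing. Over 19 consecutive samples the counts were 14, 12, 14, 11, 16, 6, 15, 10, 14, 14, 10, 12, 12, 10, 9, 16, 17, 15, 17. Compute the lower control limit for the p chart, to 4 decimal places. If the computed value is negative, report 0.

p̄ = Σdᵢ / (k·n) = 244 / (19 × 200) = 0.06421
LCL = p̄ − 3·√(p̄(1−p̄)/n) = 0.06421 − 3 × 0.01733 = 0.01221

0.0122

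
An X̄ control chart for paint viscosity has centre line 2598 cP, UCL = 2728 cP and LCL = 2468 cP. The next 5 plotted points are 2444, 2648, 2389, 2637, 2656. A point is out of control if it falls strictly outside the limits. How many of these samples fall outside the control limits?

Compare each point to [2468, 2728]: sample 1 = 2444 < LCL; sample 3 = 2389 < LCL.

2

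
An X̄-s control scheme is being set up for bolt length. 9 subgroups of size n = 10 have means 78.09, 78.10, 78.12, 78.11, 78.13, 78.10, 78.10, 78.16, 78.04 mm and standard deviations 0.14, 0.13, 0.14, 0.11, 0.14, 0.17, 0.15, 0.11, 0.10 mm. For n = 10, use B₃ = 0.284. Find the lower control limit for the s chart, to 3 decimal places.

s̄ = (0.14 + 0.13 + 0.14 + 0.11 + 0.14 + 0.17 + 0.15 + 0.11 + 0.10) / 9 = 0.1322
LCL_s = B₃·s̄ = 0.284 × 0.1322 = 0.0376

0.038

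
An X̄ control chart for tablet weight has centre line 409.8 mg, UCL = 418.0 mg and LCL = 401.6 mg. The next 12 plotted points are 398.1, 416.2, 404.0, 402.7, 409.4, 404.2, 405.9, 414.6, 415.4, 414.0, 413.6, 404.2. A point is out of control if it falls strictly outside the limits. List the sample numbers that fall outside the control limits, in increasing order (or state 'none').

1

Compare each point to [401.6, 418.0]: sample 1 = 398.1 < LCL.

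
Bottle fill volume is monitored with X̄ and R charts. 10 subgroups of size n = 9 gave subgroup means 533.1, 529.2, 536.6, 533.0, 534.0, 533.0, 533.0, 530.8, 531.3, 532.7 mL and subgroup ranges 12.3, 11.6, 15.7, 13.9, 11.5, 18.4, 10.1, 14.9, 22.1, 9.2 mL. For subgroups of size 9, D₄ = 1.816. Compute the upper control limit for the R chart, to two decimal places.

R̄ = (12.3 + 11.6 + 15.7 + 13.9 + 11.5 + 18.4 + 10.1 + 14.9 + 22.1 + 9.2) / 10 = 139.7000 / 10 = 13.9700
UCL_R = D₄·R̄ = 1.816 × 13.9700 = 25.3695

25.37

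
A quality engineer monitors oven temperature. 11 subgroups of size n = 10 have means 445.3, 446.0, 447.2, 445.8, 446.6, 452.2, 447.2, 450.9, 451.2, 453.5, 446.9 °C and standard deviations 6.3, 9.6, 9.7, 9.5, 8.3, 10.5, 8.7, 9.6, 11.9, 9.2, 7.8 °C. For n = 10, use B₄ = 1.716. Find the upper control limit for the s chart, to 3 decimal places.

15.772

s̄ = (6.3 + 9.6 + 9.7 + 9.5 + 8.3 + 10.5 + 8.7 + 9.6 + 11.9 + 9.2 + 7.8) / 11 = 9.1909
UCL_s = B₄·s̄ = 1.716 × 9.1909 = 15.7716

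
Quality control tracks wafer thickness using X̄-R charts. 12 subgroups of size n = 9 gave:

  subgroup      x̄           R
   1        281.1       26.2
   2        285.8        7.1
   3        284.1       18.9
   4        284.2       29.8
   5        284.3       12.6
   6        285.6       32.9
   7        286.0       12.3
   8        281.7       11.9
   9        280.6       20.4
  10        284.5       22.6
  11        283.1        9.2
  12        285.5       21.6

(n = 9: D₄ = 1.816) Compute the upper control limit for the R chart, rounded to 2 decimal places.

R̄ = (26.2 + 7.1 + 18.9 + 29.8 + 12.6 + 32.9 + 12.3 + 11.9 + 20.4 + 22.6 + 9.2 + 21.6) / 12 = 225.5000 / 12 = 18.7917
UCL_R = D₄·R̄ = 1.816 × 18.7917 = 34.1257

34.13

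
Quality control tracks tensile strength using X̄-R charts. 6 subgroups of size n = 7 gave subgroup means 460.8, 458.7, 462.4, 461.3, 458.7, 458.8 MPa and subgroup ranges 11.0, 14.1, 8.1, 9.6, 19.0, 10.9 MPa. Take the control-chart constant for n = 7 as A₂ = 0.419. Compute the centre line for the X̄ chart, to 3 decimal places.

X̄̄ = (460.8 + 458.7 + 462.4 + 461.3 + 458.7 + 458.8) / 6 = 2760.7000 / 6 = 460.1167
CL = X̄̄ = 460.1167

460.117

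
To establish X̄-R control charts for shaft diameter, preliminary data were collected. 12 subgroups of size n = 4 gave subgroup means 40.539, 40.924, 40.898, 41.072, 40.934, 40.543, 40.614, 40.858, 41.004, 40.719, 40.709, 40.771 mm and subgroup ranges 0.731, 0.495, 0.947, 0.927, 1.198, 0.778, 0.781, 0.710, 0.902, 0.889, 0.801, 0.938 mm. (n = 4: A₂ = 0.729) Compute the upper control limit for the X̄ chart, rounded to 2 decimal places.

X̄̄ = (40.539 + 40.924 + 40.898 + 41.072 + 40.934 + 40.543 + 40.614 + 40.858 + 41.004 + 40.719 + 40.709 + 40.771) / 12 = 489.5850 / 12 = 40.7987
R̄ = (0.731 + 0.495 + 0.947 + 0.927 + 1.198 + 0.778 + 0.781 + 0.710 + 0.902 + 0.889 + 0.801 + 0.938) / 12 = 10.0970 / 12 = 0.8414
UCL = X̄̄ + A₂·R̄ = 40.7987 + 0.729 × 0.8414 = 41.4121

41.41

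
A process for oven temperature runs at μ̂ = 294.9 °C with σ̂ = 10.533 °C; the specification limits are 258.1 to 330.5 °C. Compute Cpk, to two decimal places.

Cpu = (USL − μ̂) / (3σ̂) = (330.5 − 294.9) / (3 × 10.533) = 1.1266; Cpl = (μ̂ − LSL) / (3σ̂) = (294.9 − 258.1) / (3 × 10.533) = 1.1646; Cpk = min(Cpu, Cpl) = 1.1266

1.13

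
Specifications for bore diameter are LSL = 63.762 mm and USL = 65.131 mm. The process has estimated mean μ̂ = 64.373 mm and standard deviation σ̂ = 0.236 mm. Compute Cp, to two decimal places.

0.97

Cp = (USL − LSL) / (6σ̂) = (65.131 − 63.762) / (6 × 0.236) = 1.3690 / 1.4160 = 0.9668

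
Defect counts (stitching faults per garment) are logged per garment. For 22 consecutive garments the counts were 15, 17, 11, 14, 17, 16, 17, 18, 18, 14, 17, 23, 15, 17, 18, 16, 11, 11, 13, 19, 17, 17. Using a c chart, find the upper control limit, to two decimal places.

27.94

c̄ = (15 + 17 + 11 + 14 + 17 + 16 + 17 + 18 + 18 + 14 + 17 + 23 + 15 + 17 + 18 + 16 + 11 + 11 + 13 + 19 + 17 + 17) / 22 = 351 / 22 = 15.9545
UCL = c̄ + 3√c̄ = 15.9545 + 3 × √15.9545 = 15.9545 + 3 × 3.9943 = 27.9375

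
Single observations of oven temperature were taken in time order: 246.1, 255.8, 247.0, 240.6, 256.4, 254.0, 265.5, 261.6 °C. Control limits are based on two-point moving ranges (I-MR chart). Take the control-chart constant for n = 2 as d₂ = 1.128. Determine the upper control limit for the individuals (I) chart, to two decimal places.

X̄ = (246.1 + 255.8 + 247.0 + 240.6 + 256.4 + 254.0 + 265.5 + 261.6) / 8 = 253.3750
Moving ranges: 9.7, 8.8, 6.4, 15.8, 2.4, 11.5, 3.9; M̄R̄ = 58.5000 / 7 = 8.3571
UCL = X̄ + 3·M̄R̄/d₂ = 253.3750 + 3 × 8.3571 / 1.128 = 275.6014

275.60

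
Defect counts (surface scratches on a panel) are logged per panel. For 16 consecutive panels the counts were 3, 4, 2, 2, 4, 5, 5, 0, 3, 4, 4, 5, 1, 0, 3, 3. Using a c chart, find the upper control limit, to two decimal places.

8.20

c̄ = (3 + 4 + 2 + 2 + 4 + 5 + 5 + 0 + 3 + 4 + 4 + 5 + 1 + 0 + 3 + 3) / 16 = 48 / 16 = 3.0000
UCL = c̄ + 3√c̄ = 3.0000 + 3 × √3.0000 = 3.0000 + 3 × 1.7321 = 8.1962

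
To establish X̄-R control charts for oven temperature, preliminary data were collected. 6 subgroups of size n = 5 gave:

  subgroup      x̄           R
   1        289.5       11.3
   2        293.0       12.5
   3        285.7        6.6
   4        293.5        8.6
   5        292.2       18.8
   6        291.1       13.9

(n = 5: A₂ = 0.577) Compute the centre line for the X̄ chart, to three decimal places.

290.833

X̄̄ = (289.5 + 293.0 + 285.7 + 293.5 + 292.2 + 291.1) / 6 = 1745.0000 / 6 = 290.8333
CL = X̄̄ = 290.8333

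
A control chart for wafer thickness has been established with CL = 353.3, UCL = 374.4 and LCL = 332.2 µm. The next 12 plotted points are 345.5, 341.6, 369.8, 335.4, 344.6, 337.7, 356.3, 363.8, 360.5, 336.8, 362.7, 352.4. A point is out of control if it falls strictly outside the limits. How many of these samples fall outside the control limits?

All 12 points lie within [332.2, 374.4].

0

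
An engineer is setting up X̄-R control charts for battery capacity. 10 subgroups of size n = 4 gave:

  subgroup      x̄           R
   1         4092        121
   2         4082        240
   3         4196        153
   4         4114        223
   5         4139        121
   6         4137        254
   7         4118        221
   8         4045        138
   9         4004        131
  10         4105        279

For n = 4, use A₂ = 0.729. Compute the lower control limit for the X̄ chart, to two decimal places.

X̄̄ = (4092 + 4082 + 4196 + 4114 + 4139 + 4137 + 4118 + 4045 + 4004 + 4105) / 10 = 41032.0000 / 10 = 4103.2000
R̄ = (121 + 240 + 153 + 223 + 121 + 254 + 221 + 138 + 131 + 279) / 10 = 1881.0000 / 10 = 188.1000
LCL = X̄̄ − A₂·R̄ = 4103.2000 − 0.729 × 188.1000 = 3966.0751

3966.08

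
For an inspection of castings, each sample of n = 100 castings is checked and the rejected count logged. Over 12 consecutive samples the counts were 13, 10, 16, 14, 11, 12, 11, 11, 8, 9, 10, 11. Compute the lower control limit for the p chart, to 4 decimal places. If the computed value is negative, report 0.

0.0182

p̄ = Σdᵢ / (k·n) = 136 / (12 × 100) = 0.11333
LCL = p̄ − 3·√(p̄(1−p̄)/n) = 0.11333 − 3 × 0.03170 = 0.01823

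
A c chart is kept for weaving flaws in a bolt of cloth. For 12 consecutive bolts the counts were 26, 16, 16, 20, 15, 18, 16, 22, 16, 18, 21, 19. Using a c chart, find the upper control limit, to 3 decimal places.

31.516

c̄ = (26 + 16 + 16 + 20 + 15 + 18 + 16 + 22 + 16 + 18 + 21 + 19) / 12 = 223 / 12 = 18.5833
UCL = c̄ + 3√c̄ = 18.5833 + 3 × √18.5833 = 18.5833 + 3 × 4.3108 = 31.5159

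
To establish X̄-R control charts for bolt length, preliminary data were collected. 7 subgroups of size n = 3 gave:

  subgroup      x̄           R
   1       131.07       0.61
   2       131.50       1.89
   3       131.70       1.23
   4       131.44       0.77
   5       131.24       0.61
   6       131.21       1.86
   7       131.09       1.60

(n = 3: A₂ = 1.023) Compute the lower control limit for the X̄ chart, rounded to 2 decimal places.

130.07

X̄̄ = (131.07 + 131.50 + 131.70 + 131.44 + 131.24 + 131.21 + 131.09) / 7 = 919.2500 / 7 = 131.3214
R̄ = (0.61 + 1.89 + 1.23 + 0.77 + 0.61 + 1.86 + 1.60) / 7 = 8.5700 / 7 = 1.2243
LCL = X̄̄ − A₂·R̄ = 131.3214 − 1.023 × 1.2243 = 130.0690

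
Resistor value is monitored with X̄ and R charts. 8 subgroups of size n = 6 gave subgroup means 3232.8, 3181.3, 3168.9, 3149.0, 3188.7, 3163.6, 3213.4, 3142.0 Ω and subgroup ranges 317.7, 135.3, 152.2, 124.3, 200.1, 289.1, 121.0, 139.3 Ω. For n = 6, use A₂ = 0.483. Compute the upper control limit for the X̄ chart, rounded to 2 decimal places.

3269.26

X̄̄ = (3232.8 + 3181.3 + 3168.9 + 3149.0 + 3188.7 + 3163.6 + 3213.4 + 3142.0) / 8 = 25439.7000 / 8 = 3179.9625
R̄ = (317.7 + 135.3 + 152.2 + 124.3 + 200.1 + 289.1 + 121.0 + 139.3) / 8 = 1479.0000 / 8 = 184.8750
UCL = X̄̄ + A₂·R̄ = 3179.9625 + 0.483 × 184.8750 = 3269.2571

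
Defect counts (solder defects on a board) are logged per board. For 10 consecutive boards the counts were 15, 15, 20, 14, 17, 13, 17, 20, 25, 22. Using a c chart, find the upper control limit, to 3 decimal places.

30.457

c̄ = (15 + 15 + 20 + 14 + 17 + 13 + 17 + 20 + 25 + 22) / 10 = 178 / 10 = 17.8000
UCL = c̄ + 3√c̄ = 17.8000 + 3 × √17.8000 = 17.8000 + 3 × 4.2190 = 30.4570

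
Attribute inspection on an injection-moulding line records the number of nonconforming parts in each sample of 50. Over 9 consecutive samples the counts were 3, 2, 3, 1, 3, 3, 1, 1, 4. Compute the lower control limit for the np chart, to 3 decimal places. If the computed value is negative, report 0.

0.000

p̄ = Σdᵢ / (k·n) = 21 / (9 × 50) = 0.04667
LCL = np̄ − 3·√(np̄(1−p̄)) = 2.3333 − 3 × 1.4915 = -2.1410 → 0 (negative, so LCL = 0)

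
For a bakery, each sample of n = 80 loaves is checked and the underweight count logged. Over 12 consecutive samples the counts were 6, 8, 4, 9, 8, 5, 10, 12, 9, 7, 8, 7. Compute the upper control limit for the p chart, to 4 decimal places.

p̄ = Σdᵢ / (k·n) = 93 / (12 × 80) = 0.09688
UCL = p̄ + 3·√(p̄(1−p̄)/n) = 0.09688 + 3 × √(0.09688×0.90312/80) = 0.09688 + 3 × 0.03307 = 0.19609

0.1961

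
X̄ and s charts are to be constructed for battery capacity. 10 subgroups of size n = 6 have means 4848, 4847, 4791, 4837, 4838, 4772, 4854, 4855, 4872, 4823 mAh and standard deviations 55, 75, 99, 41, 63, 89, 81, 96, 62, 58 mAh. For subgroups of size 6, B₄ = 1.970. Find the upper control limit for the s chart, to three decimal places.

s̄ = (55 + 75 + 99 + 41 + 63 + 89 + 81 + 96 + 62 + 58) / 10 = 71.9000
UCL_s = B₄·s̄ = 1.970 × 71.9000 = 141.6430

141.643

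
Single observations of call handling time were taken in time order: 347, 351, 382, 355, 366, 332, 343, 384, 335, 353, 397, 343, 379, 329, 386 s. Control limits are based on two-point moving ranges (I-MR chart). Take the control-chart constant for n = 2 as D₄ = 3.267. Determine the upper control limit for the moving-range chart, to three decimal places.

Moving ranges: 4, 31, 27, 11, 34, 11, 41, 49, 18, 44, 54, 36, 50, 57; M̄R̄ = 467.0000 / 14 = 33.3571
UCL_MR = D₄·M̄R̄ = 3.267 × 33.3571 = 108.9778

108.978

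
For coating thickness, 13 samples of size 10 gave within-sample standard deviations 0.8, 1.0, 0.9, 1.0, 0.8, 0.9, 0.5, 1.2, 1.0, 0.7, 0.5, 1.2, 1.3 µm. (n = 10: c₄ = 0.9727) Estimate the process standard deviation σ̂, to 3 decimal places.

s̄ = (0.8 + 1.0 + 0.9 + 1.0 + 0.8 + 0.9 + 0.5 + 1.2 + 1.0 + 0.7 + 0.5 + 1.2 + 1.3) / 13 = 0.9077
σ̂ = s̄ / c₄ = 0.9077 / 0.9727 = 0.9332

0.933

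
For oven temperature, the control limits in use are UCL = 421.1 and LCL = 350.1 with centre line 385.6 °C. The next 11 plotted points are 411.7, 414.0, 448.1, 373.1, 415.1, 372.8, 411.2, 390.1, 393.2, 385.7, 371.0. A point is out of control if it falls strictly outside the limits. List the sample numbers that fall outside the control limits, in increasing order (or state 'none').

3

Compare each point to [350.1, 421.1]: sample 3 = 448.1 > UCL.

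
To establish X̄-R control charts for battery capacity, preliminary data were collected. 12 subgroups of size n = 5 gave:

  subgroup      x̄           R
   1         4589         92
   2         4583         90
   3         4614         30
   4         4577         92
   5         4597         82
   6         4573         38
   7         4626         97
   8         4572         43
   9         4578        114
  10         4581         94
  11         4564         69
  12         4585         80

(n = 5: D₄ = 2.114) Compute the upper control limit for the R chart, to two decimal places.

R̄ = (92 + 90 + 30 + 92 + 82 + 38 + 97 + 43 + 114 + 94 + 69 + 80) / 12 = 921.0000 / 12 = 76.7500
UCL_R = D₄·R̄ = 2.114 × 76.7500 = 162.2495

162.25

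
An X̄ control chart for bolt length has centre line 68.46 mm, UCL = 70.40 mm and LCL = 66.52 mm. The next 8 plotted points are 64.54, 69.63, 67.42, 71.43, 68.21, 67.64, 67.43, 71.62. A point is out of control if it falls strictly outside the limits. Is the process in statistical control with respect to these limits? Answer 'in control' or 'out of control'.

Compare each point to [66.52, 70.40]: sample 1 = 64.54 < LCL; sample 4 = 71.43 > UCL; sample 8 = 71.62 > UCL.

out of control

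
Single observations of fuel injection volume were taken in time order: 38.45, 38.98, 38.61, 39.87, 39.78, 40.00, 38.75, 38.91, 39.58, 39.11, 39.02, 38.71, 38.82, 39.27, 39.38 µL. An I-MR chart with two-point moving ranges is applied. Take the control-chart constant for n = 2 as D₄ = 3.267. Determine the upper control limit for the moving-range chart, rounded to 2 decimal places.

1.42

Moving ranges: 0.53, 0.37, 1.26, 0.09, 0.22, 1.25, 0.16, 0.67, 0.47, 0.09, 0.31, 0.11, 0.45, 0.11; M̄R̄ = 6.0900 / 14 = 0.4350
UCL_MR = D₄·M̄R̄ = 3.267 × 0.4350 = 1.4211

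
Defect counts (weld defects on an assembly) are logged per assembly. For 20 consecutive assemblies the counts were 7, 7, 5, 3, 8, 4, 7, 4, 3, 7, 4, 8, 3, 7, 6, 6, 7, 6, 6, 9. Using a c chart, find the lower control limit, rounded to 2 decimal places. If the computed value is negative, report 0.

c̄ = (7 + 7 + 5 + 3 + 8 + 4 + 7 + 4 + 3 + 7 + 4 + 8 + 3 + 7 + 6 + 6 + 7 + 6 + 6 + 9) / 20 = 117 / 20 = 5.8500
LCL = c̄ − 3√c̄ = 5.8500 − 3 × 2.4187 = -1.4060 → 0 (cannot be negative)

0.00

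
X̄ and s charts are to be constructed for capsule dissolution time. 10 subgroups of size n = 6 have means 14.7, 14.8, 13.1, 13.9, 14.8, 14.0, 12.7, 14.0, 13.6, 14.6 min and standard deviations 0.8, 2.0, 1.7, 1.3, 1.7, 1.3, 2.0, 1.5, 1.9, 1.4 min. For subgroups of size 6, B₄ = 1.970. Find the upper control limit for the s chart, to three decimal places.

s̄ = (0.8 + 2.0 + 1.7 + 1.3 + 1.7 + 1.3 + 2.0 + 1.5 + 1.9 + 1.4) / 10 = 1.5600
UCL_s = B₄·s̄ = 1.970 × 1.5600 = 3.0732

3.073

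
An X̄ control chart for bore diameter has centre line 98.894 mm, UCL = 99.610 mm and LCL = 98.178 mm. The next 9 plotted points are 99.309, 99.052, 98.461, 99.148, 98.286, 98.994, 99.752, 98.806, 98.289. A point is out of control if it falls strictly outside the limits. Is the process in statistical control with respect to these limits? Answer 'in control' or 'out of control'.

Compare each point to [98.178, 99.610]: sample 7 = 99.752 > UCL.

out of control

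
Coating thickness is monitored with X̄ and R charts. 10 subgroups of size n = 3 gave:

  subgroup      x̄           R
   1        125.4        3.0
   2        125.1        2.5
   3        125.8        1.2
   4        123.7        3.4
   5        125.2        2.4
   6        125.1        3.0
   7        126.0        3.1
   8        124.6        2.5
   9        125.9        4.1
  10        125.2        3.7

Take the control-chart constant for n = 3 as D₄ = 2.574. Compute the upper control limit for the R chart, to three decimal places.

7.439

R̄ = (3.0 + 2.5 + 1.2 + 3.4 + 2.4 + 3.0 + 3.1 + 2.5 + 4.1 + 3.7) / 10 = 28.9000 / 10 = 2.8900
UCL_R = D₄·R̄ = 2.574 × 2.8900 = 7.4389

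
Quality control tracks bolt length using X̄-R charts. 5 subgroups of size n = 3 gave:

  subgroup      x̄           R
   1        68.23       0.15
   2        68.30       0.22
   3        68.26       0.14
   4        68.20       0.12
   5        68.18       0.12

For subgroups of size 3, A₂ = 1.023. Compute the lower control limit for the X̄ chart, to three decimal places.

X̄̄ = (68.23 + 68.30 + 68.26 + 68.20 + 68.18) / 5 = 341.1700 / 5 = 68.2340
R̄ = (0.15 + 0.22 + 0.14 + 0.12 + 0.12) / 5 = 0.7500 / 5 = 0.1500
LCL = X̄̄ − A₂·R̄ = 68.2340 − 1.023 × 0.1500 = 68.0806

68.081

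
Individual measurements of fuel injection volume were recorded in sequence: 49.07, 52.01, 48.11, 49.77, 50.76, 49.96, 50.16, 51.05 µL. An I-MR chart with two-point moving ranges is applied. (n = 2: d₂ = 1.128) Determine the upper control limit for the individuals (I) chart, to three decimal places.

54.435

X̄ = (49.07 + 52.01 + 48.11 + 49.77 + 50.76 + 49.96 + 50.16 + 51.05) / 8 = 50.1112
Moving ranges: 2.94, 3.90, 1.66, 0.99, 0.80, 0.20, 0.89; M̄R̄ = 11.3800 / 7 = 1.6257
UCL = X̄ + 3·M̄R̄/d₂ = 50.1112 + 3 × 1.6257 / 1.128 = 54.4350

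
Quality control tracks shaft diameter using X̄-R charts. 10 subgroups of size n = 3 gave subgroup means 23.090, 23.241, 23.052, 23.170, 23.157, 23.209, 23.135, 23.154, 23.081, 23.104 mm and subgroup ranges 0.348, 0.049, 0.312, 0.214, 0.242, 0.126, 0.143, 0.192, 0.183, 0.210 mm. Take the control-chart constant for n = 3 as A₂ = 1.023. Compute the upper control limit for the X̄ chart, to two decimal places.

23.35

X̄̄ = (23.090 + 23.241 + 23.052 + 23.170 + 23.157 + 23.209 + 23.135 + 23.154 + 23.081 + 23.104) / 10 = 231.3930 / 10 = 23.1393
R̄ = (0.348 + 0.049 + 0.312 + 0.214 + 0.242 + 0.126 + 0.143 + 0.192 + 0.183 + 0.210) / 10 = 2.0190 / 10 = 0.2019
UCL = X̄̄ + A₂·R̄ = 23.1393 + 1.023 × 0.2019 = 23.3458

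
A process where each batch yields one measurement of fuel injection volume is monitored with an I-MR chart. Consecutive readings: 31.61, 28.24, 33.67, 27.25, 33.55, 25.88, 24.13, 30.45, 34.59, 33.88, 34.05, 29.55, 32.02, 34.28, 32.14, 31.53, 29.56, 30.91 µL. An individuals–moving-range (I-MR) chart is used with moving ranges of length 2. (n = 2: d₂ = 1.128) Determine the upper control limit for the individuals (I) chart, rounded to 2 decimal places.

X̄ = (31.61 + 28.24 + 33.67 + 27.25 + 33.55 + 25.88 + 24.13 + 30.45 + 34.59 + 33.88 + 34.05 + 29.55 + 32.02 + 34.28 + 32.14 + 31.53 + 29.56 + 30.91) / 18 = 30.9606
Moving ranges: 3.37, 5.43, 6.42, 6.30, 7.67, 1.75, 6.32, 4.14, 0.71, 0.17, 4.50, 2.47, 2.26, 2.14, 0.61, 1.97, 1.35; M̄R̄ = 57.5800 / 17 = 3.3871
UCL = X̄ + 3·M̄R̄/d₂ = 30.9606 + 3 × 3.3871 / 1.128 = 39.9687

39.97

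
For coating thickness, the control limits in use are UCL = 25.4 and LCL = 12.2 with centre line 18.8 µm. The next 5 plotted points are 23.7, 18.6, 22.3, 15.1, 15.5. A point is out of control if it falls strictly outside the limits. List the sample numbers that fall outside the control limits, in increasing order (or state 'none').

none

All 5 points lie within [12.2, 25.4].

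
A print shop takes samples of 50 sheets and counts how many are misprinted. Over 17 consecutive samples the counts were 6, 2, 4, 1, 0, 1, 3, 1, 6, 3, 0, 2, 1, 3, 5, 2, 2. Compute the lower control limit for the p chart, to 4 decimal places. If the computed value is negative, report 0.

0.0000

p̄ = Σdᵢ / (k·n) = 42 / (17 × 50) = 0.04941
LCL = p̄ − 3·√(p̄(1−p̄)/n) = 0.04941 − 3 × 0.03065 = -0.04254 → 0 (negative, so LCL = 0)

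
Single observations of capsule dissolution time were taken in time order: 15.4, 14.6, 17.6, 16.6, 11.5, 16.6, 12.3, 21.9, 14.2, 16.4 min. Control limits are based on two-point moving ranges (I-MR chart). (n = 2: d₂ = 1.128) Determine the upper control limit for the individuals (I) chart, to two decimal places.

X̄ = (15.4 + 14.6 + 17.6 + 16.6 + 11.5 + 16.6 + 12.3 + 21.9 + 14.2 + 16.4) / 10 = 15.7100
Moving ranges: 0.8, 3.0, 1.0, 5.1, 5.1, 4.3, 9.6, 7.7, 2.2; M̄R̄ = 38.8000 / 9 = 4.3111
UCL = X̄ + 3·M̄R̄/d₂ = 15.7100 + 3 × 4.3111 / 1.128 = 27.1757

27.18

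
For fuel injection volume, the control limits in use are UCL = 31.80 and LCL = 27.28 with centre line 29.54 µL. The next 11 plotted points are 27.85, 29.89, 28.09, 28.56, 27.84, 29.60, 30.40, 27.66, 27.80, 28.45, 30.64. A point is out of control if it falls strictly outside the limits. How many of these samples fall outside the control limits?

0

All 11 points lie within [27.28, 31.80].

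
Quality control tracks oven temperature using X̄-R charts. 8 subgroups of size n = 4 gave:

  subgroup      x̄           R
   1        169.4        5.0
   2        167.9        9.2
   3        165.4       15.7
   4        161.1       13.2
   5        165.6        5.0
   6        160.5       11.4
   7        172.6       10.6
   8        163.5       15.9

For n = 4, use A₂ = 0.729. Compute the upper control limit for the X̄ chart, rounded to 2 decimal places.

X̄̄ = (169.4 + 167.9 + 165.4 + 161.1 + 165.6 + 160.5 + 172.6 + 163.5) / 8 = 1326.0000 / 8 = 165.7500
R̄ = (5.0 + 9.2 + 15.7 + 13.2 + 5.0 + 11.4 + 10.6 + 15.9) / 8 = 86.0000 / 8 = 10.7500
UCL = X̄̄ + A₂·R̄ = 165.7500 + 0.729 × 10.7500 = 173.5867

173.59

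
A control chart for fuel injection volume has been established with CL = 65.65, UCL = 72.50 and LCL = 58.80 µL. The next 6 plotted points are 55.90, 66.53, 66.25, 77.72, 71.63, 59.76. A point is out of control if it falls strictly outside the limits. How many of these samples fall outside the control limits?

2

Compare each point to [58.80, 72.50]: sample 1 = 55.90 < LCL; sample 4 = 77.72 > UCL.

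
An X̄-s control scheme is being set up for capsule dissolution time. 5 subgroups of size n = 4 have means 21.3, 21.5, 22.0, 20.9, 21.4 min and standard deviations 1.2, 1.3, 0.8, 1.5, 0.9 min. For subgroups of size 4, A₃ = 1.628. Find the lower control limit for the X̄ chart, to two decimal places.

X̄̄ = (21.3 + 21.5 + 22.0 + 20.9 + 21.4) / 5 = 21.4200
s̄ = (1.2 + 1.3 + 0.8 + 1.5 + 0.9) / 5 = 1.1400
LCL = X̄̄ − A₃·s̄ = 21.4200 − 1.628 × 1.1400 = 19.5641

19.56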